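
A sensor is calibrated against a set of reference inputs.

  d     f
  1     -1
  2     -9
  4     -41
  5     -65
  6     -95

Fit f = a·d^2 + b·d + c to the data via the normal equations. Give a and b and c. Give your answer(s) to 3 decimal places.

Sums needed: Σd^2·d^2 = 2194, Σd^2·d = 414, Σd^2 = 82, Σd·d = 82, Σd = 18, Σ1 = 5.
Moment sums: Σd^2·f = -5738, Σd·f = -1078, Σf = -211.
Row-reducing yields a = -843/308, b = 11/28, c = 14/11.

a = -2.737, b = 0.393, c = 1.273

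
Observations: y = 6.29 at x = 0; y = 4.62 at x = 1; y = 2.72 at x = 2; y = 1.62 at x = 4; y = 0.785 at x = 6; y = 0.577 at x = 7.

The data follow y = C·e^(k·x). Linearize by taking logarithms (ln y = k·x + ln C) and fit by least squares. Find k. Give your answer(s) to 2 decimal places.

Let Y = ln y. Fitting Y = k·x + ln C by least squares:
Σx = 20.0000, Σ(x)² = 106.0000, Σln y = 4.0604, Σx·ln y = 0.1595.
Normal system: [[106.0000, 20.0000]; [20.0000, 6]]·[k, ln C]ᵀ = [0.1595, 4.0604]ᵀ.
Slope k = (n·Σx·ln y − Σx·Σln y)/(n·Σ(x)² − (Σx)²) = (6·0.1595 − 20.0000·4.0604)/236.0000 = -0.34005; ln C = (Σln y − k·Σx)/n = 1.81023.

k = -0.34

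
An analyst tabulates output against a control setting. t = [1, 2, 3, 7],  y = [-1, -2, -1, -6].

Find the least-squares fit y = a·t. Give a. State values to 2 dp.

a = -0.79

Forming MᵀM = [[63]] and Mᵀy = [-50]ᵀ gives MᵀM·[a]ᵀ = Mᵀy.
Hence a = -50 / 63 ≈ -0.793651.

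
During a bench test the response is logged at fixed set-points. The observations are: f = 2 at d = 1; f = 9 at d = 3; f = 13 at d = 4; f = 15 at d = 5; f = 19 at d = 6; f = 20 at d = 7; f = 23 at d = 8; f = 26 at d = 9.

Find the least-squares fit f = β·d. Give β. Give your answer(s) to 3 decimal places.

β = 2.947

AᵀA·[β]ᵀ = Aᵀf reads: 281·β = 828.
Hence β = 828 / 281 ≈ 2.94662.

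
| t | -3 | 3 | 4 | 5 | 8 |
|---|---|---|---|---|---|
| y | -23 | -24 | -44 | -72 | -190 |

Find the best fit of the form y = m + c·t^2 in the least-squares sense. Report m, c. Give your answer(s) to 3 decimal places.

With design matrix M, MᵀM = [[5, 123]; [123, 5139]] and Mᵀy = [-353, -15087]ᵀ.
Δ = 5·5139 − 123² = 10566.
m = ((-353)·5139 − 123·(-15087))/10566 = 2313/587; c = (5·(-15087) − 123·(-353))/10566 = -5336/1761.

m = 3.940, c = -3.030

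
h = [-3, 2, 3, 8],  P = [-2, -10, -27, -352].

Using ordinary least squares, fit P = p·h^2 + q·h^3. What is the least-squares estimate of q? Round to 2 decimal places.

q = -0.48

Normal-equation sums: Σh^2·h^2 = 4274, Σh^2·h^3 = 32800, Σh^3·h^3 = 263666.
Right-hand side: Σh^2·P = -22829, Σh^3·P = -180979.
XᵀX·[p, q]ᵀ = XᵀP becomes [[4274, 32800]; [32800, 263666]]·[p, q]ᵀ = [-22829, -180979]ᵀ.
Eliminating q: 263666·(row 1) − 32800·(row 2) gives 51068484·p = 263666·(-22829) − 32800·(-180979) = -83119914, so p = -4617773/2837138.
Then q = ((-180979) − 32800·(-4617773/2837138))/263666 = -1372947/2837138.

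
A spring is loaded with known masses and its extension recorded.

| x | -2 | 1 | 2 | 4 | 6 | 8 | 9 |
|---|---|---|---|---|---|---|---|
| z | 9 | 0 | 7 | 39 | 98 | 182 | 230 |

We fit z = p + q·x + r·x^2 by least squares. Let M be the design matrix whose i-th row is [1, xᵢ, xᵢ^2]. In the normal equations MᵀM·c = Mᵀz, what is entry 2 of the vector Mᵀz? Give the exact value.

4266

Entry 2 ↔ basis x, so (Mᵀz)_{2} = Σᵢ (x)·zᵢ = (-2)·(9) + (1)·(0) + (2)·(7) + (4)·(39) + (6)·(98) + (8)·(182) + (9)·(230) = 4266.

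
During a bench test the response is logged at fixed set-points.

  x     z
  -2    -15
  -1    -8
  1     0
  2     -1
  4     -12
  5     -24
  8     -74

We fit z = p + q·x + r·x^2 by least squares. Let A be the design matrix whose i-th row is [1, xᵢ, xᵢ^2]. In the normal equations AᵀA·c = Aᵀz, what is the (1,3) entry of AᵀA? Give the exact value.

115

Row 1 ↔ basis 1, column 3 ↔ basis x^2, so (AᵀA)_{1,3} = Σᵢ x^2 = (1)·(4) + (1)·(1) + (1)·(1) + (1)·(4) + (1)·(16) + (1)·(25) + (1)·(64) = 115.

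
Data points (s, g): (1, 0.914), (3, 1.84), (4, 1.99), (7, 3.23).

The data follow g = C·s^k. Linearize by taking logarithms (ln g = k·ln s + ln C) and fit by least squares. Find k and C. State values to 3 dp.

Let Y = ln g. Fitting Y = k·ln s + ln C by least squares:
AᵀA = [[6.9153, 4.4308]; [4.4308, 4]], rhs = [3.9054, 2.3805]ᵀ  (here Σln s = 4.4308, Σ(ln s)² = 6.9153, Σln g = 2.3805, Σln s·ln g = 3.9054).
Solving (det = 8.0292): k = 0.63197, ln C = -0.10492, so C = exp(-0.10492) = 0.90039.

k = 0.632, C = 0.900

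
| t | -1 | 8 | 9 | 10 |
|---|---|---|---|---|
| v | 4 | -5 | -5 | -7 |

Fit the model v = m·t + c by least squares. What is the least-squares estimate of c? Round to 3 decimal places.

c = 3.039

Setting ∂/∂m … = 0 gives: 246·m + 26·c = -159;  26·m + 4·c = -13.
Eliminating c: 4·(row 1) − 26·(row 2) gives 308·m = 4·(-159) − 26·(-13) = -298, so m = -149/154.
Then c = ((-13) − 26·(-149/154))/4 = 234/77.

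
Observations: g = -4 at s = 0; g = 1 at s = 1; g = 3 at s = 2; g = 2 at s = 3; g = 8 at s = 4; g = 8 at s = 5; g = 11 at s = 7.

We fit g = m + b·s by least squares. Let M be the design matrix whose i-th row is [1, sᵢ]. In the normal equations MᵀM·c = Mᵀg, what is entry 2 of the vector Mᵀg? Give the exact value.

Entry 2 ↔ basis s, so (Mᵀg)_{2} = Σᵢ (s)·gᵢ = (0)·(-4) + (1)·(1) + (2)·(3) + (3)·(2) + (4)·(8) + (5)·(8) + (7)·(11) = 162.

162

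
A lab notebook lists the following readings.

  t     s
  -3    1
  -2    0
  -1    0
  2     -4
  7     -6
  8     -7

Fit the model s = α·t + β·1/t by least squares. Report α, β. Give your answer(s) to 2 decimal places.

α = -0.86, β = 0.68

Sums needed: Σt·t = 131, Σt·1/t = 6, Σ1/t·1/t = 46489/28224.
Right-hand side: Σt·s = -109, Σ1/t·s = -683/168.
Determinant 131·(46489/28224) − 6² = 5073995/28224.
α = ((-109)·(46489/28224) − 6·(-683/168))/(5073995/28224) = -4378837/5073995; β = (131·(-683/168) − 6·(-109))/(5073995/28224) = 3427032/5073995.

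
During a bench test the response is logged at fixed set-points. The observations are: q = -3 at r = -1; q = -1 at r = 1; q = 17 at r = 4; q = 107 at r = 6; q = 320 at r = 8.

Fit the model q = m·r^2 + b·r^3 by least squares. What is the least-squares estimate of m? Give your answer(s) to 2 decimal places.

m = -2.98

Setting ∂/∂m … = 0 gives: 5650·m + 41568·b = 24600;  41568·m + 312898·b = 188042.
Δ = 5650·312898 − 41568² = 39975076.
m = (24600·312898 − 41568·188042)/39975076 = -29809764/9993769; b = (5650·188042 − 41568·24600)/39975076 = 9966125/9993769.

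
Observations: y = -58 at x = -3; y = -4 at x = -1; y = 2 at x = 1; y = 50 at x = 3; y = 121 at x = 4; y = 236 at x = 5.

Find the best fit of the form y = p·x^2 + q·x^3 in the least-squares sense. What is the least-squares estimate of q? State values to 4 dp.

q = 1.9856

Entries of AᵀA: Σx^2·x^2 = 1045, Σx^2·x^3 = 4149, Σx^3·x^3 = 21181.
Right-hand side: Σx^2·y = 7762, Σx^3·y = 40166.
AᵀA·[p, q]ᵀ = Aᵀy becomes [[1045, 4149]; [4149, 21181]]·[p, q]ᵀ = [7762, 40166]ᵀ.
Δ = 1045·21181 − 4149² = 4919944.
p = (7762·21181 − 4149·40166)/4919944 = -560453/1229986; q = (1045·40166 − 4149·7762)/4919944 = 2442233/1229986.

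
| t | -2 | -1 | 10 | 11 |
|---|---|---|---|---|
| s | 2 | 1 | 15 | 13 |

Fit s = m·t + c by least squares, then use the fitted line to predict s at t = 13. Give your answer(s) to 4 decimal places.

Compute the Gram sums: Σt·t = 226, Σt = 18, Σ1 = 4.
Right-hand side: Σt·s = 288, Σs = 31.
MᵀM·[m, c]ᵀ = Mᵀs becomes [[226, 18]; [18, 4]]·[m, c]ᵀ = [288, 31]ᵀ.
det = 226·4 − 18² = 580.
m = (288·4 − 18·31)/580 = 297/290; c = (226·31 − 18·288)/580 = 911/290.
At t = 13: ŝ = (297/290)·(13) + (911/290)·(1) = 2386/145.

ŝ = 16.4552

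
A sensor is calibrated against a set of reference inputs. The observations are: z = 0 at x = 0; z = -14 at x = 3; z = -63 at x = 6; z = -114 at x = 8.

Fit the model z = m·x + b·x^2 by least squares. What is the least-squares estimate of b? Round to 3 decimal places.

Compute the Gram sums: Σx·x = 109, Σx·x^2 = 755, Σx^2·x^2 = 5473.
And Σx·z = -1332, Σx^2·z = -9690.
det = 109·5473 − 755² = 26532.
m = ((-1332)·5473 − 755·(-9690))/26532 = 4319/4422; b = (109·(-9690) − 755·(-1332))/26532 = -8425/4422.

b = -1.905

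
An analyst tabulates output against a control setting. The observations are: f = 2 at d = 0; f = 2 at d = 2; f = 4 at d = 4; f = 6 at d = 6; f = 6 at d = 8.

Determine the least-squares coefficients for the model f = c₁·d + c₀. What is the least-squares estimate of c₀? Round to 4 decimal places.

c₀ = 1.6000

The normal system XᵀX·[c₁, c₀]ᵀ = Xᵀf is [[120, 20]; [20, 5]]·[c₁, c₀]ᵀ = [104, 20]ᵀ.
Δ = 120·5 − 20² = 200.
c₁ = (104·5 − 20·20)/200 = 3/5; c₀ = (120·20 − 20·104)/200 = 8/5.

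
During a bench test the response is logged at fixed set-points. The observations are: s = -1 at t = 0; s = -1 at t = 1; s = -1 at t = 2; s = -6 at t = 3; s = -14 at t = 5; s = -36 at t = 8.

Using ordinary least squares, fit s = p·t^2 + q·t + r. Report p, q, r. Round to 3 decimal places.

p = -0.595, q = 0.328, r = -0.665

Compute the Gram sums: Σt^2·t^2 = 4819, Σt^2·t = 673, Σt^2 = 103, Σt·t = 103, Σt = 19, Σ1 = 6.
Moment sums: Σt^2·s = -2713, Σt·s = -379, Σs = -59.
Solving the 3×3 system (Gaussian elimination) gives p = -3087/5192, q = 1703/5192, r = -157/236.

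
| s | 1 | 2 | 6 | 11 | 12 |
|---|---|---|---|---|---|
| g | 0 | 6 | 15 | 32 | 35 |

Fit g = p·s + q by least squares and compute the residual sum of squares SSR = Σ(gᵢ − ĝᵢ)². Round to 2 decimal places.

AᵀA·[p, q]ᵀ = Aᵀg reads: 306·p + 32·q = 874;  32·p + 5·q = 88.
(Σs·s = 306, Σs = 32, Σ1 = 5, Σs·g = 874, Σg = 88.)
Eliminating q: 5·(row 1) − 32·(row 2) gives 506·p = 5·874 − 32·88 = 1554, so p = 777/253.
Then q = (88 − 32·(777/253))/5 = -520/253.
Residuals: -257/253, 44/23, -347/253, 3/11, 51/253; SSR = 1692/253.

SSR = 6.69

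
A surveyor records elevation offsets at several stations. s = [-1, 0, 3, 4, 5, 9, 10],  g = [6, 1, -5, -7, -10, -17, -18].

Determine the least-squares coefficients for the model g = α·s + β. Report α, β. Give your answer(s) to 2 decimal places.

AᵀA·[α, β]ᵀ = Aᵀg reads: 232·α + 30·β = -432;  30·α + 7·β = -50.
Determinant 232·7 − 30² = 724.
α = ((-432)·7 − 30·(-50))/724 = -381/181; β = (232·(-50) − 30·(-432))/724 = 340/181.

α = -2.10, β = 1.88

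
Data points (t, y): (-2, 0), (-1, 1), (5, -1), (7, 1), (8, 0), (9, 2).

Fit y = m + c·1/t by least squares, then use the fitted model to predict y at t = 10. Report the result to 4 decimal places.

Entries of XᵀX: Σ1 = 6, Σ1/t = -2321/2520, Σ1/t·1/t = 8499241/6350400.
Moment sums: Σy = 3, Σ1/t·y = -263/315.
Normal equations: [[6, -2321/2520]; [-2321/2520, 8499241/6350400]]·[m, c]ᵀ = [3, -263/315]ᵀ.
det = 6·(8499241/6350400) − (-2321/2520)² = 9121681/1270080.
m = (3·(8499241/6350400) − (-2321/2520)·(-263/315))/(9121681/1270080) = 20614339/45608405; c = (6·(-263/315) − (-2321/2520)·3)/(9121681/1270080) = -2853144/9121681.
At t = 10: ŷ = (20614339/45608405)·(1) + (-2853144/9121681)·(1/10) = 19187767/45608405.

ŷ = 0.4207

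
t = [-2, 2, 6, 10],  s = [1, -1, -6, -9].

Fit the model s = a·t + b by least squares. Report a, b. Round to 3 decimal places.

XᵀX·[a, b]ᵀ = Xᵀs reads: 144·a + 16·b = -130;  16·a + 4·b = -15.
Determinant 144·4 − 16² = 320.
a = ((-130)·4 − 16·(-15))/320 = -7/8; b = (144·(-15) − 16·(-130))/320 = -1/4.

a = -0.875, b = -0.250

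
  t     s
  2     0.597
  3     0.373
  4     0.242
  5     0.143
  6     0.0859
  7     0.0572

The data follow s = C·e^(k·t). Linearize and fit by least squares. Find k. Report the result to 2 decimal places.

k = -0.48

With ln sᵢ as the transformed response and tᵢ as the regressor:
Over the data: Σt = 27.0000, Σ(t)² = 139.0000, Σln s = -10.1815, Σt·ln s = -54.1459.
Normal system: [[139.0000, 27.0000]; [27.0000, 6]]·[k, ln C]ᵀ = [-54.1459, -10.1815]ᵀ.
Δ = 139.0000·6 − (27.0000)² = 105.0000; k = (-54.1459·6 − 27.0000·-10.1815)/105.0000 = -0.47595, ln C = (139.0000·-10.1815 − 27.0000·-54.1459)/105.0000 = 0.44484.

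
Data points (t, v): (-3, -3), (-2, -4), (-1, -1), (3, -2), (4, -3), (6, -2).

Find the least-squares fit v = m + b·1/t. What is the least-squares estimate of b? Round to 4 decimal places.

b = -0.3353

Entries of AᵀA: Σ1 = 6, Σ1/t = -13/12, Σ1/t·1/t = 25/16.
Moment sums: Σv = -15, Σ1/t·v = 9/4.
Normal equations: [[6, -13/12]; [-13/12, 25/16]]·[m, b]ᵀ = [-15, 9/4]ᵀ.
det = 6·(25/16) − (-13/12)² = 1181/144.
m = ((-15)·(25/16) − (-13/12)·(9/4))/(1181/144) = -3024/1181; b = (6·(9/4) − (-13/12)·(-15))/(1181/144) = -396/1181.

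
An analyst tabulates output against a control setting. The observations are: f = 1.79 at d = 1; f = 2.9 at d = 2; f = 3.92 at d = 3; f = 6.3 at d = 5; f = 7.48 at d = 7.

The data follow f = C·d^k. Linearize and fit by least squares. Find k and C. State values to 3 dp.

k = 0.756, C = 1.758

With ln fᵢ as the transformed response and ln dᵢ as the regressor:
Over the data: Σln d = 5.3471, Σ(ln d)² = 8.0643, Σln f = 6.8658, Σln d·ln f = 9.1167.
Normal system: [[8.0643, 5.3471]; [5.3471, 5]]·[k, ln C]ᵀ = [9.1167, 6.8658]ᵀ.
Slope k = (n·Σln d·ln f − Σln d·Σln f)/(n·Σ(ln d)² − (Σln d)²) = (5·9.1167 − 5.3471·6.8658)/11.7297 = 0.75630; ln C = (Σln f − k·Σln d)/n = 0.56435, so C = exp(0.56435) = 1.75831.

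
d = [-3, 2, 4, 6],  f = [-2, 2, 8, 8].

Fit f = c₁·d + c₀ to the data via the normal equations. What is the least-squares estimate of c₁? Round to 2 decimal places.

With design matrix M, MᵀM = [[65, 9]; [9, 4]] and Mᵀf = [90, 16]ᵀ.
Eliminating c₀: 4·(row 1) − 9·(row 2) gives 179·c₁ = 4·90 − 9·16 = 216, so c₁ = 216/179.
Then c₀ = (16 − 9·(216/179))/4 = 230/179.

c₁ = 1.21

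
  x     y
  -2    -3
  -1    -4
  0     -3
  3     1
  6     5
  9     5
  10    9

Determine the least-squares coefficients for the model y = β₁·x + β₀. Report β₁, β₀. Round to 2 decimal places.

β₁ = 1.00, β₀ = -2.16

The normal system MᵀM·[β₁, β₀]ᵀ = Mᵀy is [[231, 25]; [25, 7]]·[β₁, β₀]ᵀ = [178, 10]ᵀ.
Determinant 231·7 − 25² = 992.
β₁ = (178·7 − 25·10)/992 = 249/248; β₀ = (231·10 − 25·178)/992 = -535/248.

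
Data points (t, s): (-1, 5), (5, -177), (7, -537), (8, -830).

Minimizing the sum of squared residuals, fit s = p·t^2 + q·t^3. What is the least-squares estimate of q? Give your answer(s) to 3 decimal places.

Forming MᵀM = [[7123, 52699]; [52699, 395419]] and Mᵀs = [-83853, -631281]ᵀ gives MᵀM·[p, q]ᵀ = Mᵀs.
Eliminating q: 395419·(row 1) − 52699·(row 2) gives 39384936·p = 395419·(-83853) − 52699·(-631281) = 110808012, so p = 9234001/3282078.
Then q = ((-631281) − 52699·(9234001/3282078))/395419 = -6470443/3282078.

q = -1.971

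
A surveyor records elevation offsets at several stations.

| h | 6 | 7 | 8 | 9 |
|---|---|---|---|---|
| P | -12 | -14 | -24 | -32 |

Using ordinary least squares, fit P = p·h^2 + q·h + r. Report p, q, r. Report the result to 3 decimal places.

p = -1.500, q = 15.500, r = -50.500

Compute the Gram sums: Σh^2·h^2 = 14354, Σh^2·h = 1800, Σh^2 = 230, Σh·h = 230, Σh = 30, Σ1 = 4.
For XᵀP: Σh^2·P = -5246, Σh·P = -650, ΣP = -82.
Inverting the 3×3 Gram matrix, [p, q, r]ᵀ = [-3/2, 31/2, -101/2]ᵀ.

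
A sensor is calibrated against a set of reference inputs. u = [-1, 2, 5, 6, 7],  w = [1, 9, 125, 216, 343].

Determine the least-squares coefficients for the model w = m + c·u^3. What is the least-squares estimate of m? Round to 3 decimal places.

m = 1.268

From the data, Σ1 = 5, Σu^3 = 691, Σu^3·u^3 = 179995.
Moment sums: Σw = 694, Σu^3·w = 180001.
So XᵀX·[m, c]ᵀ = Xᵀw: [[5, 691]; [691, 179995]]·[m, c]ᵀ = [694, 180001]ᵀ.
Eliminating c: 179995·(row 1) − 691·(row 2) gives 422494·m = 179995·694 − 691·180001 = 535839, so m = 535839/422494.
Then c = (180001 − 691·(535839/422494))/179995 = 420451/422494.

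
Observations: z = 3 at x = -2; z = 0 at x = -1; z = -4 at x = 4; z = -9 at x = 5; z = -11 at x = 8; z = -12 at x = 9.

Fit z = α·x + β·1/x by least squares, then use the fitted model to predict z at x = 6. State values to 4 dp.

MᵀM·[α, β]ᵀ = Mᵀz reads: 191·α + 6·β = -263;  6·α + (178909/129600)·β = -841/120.
Δ = 191·(178909/129600) − 6² = 29506019/129600.
α = ((-263)·(178909/129600) − 6·(-841/120))/(29506019/129600) = -41603387/29506019; β = (191·(-841/120) − 6·(-263))/(29506019/129600) = 31027320/29506019.
At x = 6: ẑ = (-41603387/29506019)·(6) + (31027320/29506019)·(1/6) = -244449102/29506019.

ẑ = -8.2847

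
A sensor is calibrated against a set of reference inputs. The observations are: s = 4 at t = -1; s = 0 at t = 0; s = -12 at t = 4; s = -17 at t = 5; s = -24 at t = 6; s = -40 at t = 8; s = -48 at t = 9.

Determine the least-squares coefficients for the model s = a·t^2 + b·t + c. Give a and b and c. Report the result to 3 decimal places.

Sums needed: Σt^2·t^2 = 12835, Σt^2·t = 1645, Σt^2 = 223, Σt·t = 223, Σt = 31, Σ1 = 7.
Moment sums: Σt^2·s = -7925, Σt·s = -1033, Σs = -137.
Solving the 3×3 system (Gaussian elimination) gives a = -14548/34419, b = -59594/34419, c = 17915/11473.

a = -0.423, b = -1.731, c = 1.561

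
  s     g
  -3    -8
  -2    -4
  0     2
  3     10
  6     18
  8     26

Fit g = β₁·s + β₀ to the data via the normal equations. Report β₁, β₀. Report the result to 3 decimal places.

β₁ = 2.959, β₀ = 1.415

Sums needed: Σs·s = 122, Σs = 12, Σ1 = 6.
For Mᵀg: Σs·g = 378, Σg = 44.
So MᵀM·[β₁, β₀]ᵀ = Mᵀg: [[122, 12]; [12, 6]]·[β₁, β₀]ᵀ = [378, 44]ᵀ.
Δ = 122·6 − 12² = 588.
β₁ = (378·6 − 12·44)/588 = 145/49; β₀ = (122·44 − 12·378)/588 = 208/147.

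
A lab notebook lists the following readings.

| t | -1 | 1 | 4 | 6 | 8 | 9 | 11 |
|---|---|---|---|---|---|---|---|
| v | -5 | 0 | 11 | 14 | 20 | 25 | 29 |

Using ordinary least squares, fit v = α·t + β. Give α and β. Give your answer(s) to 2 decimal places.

α = 2.87, β = -2.17

From the data, Σt·t = 320, Σt = 38, Σ1 = 7.
And Σt·v = 837, Σv = 94.
So XᵀX·[α, β]ᵀ = Xᵀv: [[320, 38]; [38, 7]]·[α, β]ᵀ = [837, 94]ᵀ.
Δ = 320·7 − 38² = 796.
α = (837·7 − 38·94)/796 = 2287/796; β = (320·94 − 38·837)/796 = -863/398.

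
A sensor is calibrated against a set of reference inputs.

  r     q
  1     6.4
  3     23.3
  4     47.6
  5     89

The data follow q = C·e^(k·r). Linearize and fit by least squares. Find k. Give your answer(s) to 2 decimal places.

k = 0.66

Let Y = ln q. Fitting Y = k·r + ln C by least squares:
Σr = 13.0000, Σ(r)² = 51.0000, Σln q = 13.3562, Σr·ln q = 49.1962.
Normal system: [[51.0000, 13.0000]; [13.0000, 4]]·[k, ln C]ᵀ = [49.1962, 13.3562]ᵀ.
Slope k = (n·Σr·ln q − Σr·Σln q)/(n·Σ(r)² − (Σr)²) = (4·49.1962 − 13.0000·13.3562)/35.0000 = 0.66154; ln C = (Σln q − k·Σr)/n = 1.18906.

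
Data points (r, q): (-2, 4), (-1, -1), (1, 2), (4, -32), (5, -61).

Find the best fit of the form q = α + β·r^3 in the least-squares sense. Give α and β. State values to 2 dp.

α = 0.22, β = -0.49

With design matrix X, XᵀX = [[5, 181]; [181, 19787]] and Xᵀq = [-88, -9702]ᵀ.
Δ = 5·19787 − 181² = 66174.
α = ((-88)·19787 − 181·(-9702))/66174 = 7403/33087; β = (5·(-9702) − 181·(-88))/66174 = -16291/33087.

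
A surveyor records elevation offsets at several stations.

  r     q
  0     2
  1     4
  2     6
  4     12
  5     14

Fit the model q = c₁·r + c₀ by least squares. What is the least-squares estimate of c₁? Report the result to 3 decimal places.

The normal system XᵀX·[c₁, c₀]ᵀ = Xᵀq is [[46, 12]; [12, 5]]·[c₁, c₀]ᵀ = [134, 38]ᵀ.
Δ = 46·5 − 12² = 86.
c₁ = (134·5 − 12·38)/86 = 107/43; c₀ = (46·38 − 12·134)/86 = 70/43.

c₁ = 2.488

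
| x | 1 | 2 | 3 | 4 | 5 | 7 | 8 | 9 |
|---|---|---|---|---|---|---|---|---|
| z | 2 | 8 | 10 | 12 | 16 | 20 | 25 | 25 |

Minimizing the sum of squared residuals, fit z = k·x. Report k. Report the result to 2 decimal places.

k = 2.98

From the data, Σx·x = 249.
Moment sums: Σx·z = 741.
So AᵀA·[k]ᵀ = Aᵀz: [[249]]·[k]ᵀ = [741]ᵀ.
Hence k = 741 / 249 ≈ 2.9759.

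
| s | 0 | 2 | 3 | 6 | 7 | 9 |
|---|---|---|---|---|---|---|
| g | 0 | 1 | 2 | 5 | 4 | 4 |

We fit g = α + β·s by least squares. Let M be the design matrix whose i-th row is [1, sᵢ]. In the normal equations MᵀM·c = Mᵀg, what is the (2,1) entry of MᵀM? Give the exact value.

27

Row 2 ↔ basis s, column 1 ↔ basis 1, so (MᵀM)_{2,1} = Σᵢ s = (0)·(1) + (2)·(1) + (3)·(1) + (6)·(1) + (7)·(1) + (9)·(1) = 27.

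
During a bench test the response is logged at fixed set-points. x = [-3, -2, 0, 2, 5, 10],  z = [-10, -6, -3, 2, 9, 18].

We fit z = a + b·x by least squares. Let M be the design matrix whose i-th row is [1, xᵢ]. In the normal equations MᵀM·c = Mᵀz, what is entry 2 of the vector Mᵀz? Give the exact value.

Entry 2 ↔ basis x, so (Mᵀz)_{2} = Σᵢ (x)·zᵢ = (-3)·(-10) + (-2)·(-6) + (0)·(-3) + (2)·(2) + (5)·(9) + (10)·(18) = 271.

271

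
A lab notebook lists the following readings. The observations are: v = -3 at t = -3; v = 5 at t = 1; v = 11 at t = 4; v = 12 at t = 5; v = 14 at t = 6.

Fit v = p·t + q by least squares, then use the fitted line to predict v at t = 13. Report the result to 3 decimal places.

Normal-equation sums: Σt·t = 87, Σt = 13, Σ1 = 5.
And Σt·v = 202, Σv = 39.
XᵀX·[p, q]ᵀ = Xᵀv becomes [[87, 13]; [13, 5]]·[p, q]ᵀ = [202, 39]ᵀ.
Δ = 87·5 − 13² = 266.
p = (202·5 − 13·39)/266 = 503/266; q = (87·39 − 13·202)/266 = 767/266.
At t = 13: v̂ = (503/266)·(13) + (767/266)·(1) = 3653/133.

v̂ = 27.466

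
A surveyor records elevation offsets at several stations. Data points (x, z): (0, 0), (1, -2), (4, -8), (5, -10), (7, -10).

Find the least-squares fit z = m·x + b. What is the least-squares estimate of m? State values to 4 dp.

The normal equations are: 91·m + 17·b = -154;  17·m + 5·b = -30.
(Σx·x = 91, Σx = 17, Σ1 = 5, Σx·z = -154, Σz = -30.)
Determinant 91·5 − 17² = 166.
m = ((-154)·5 − 17·(-30))/166 = -130/83; b = (91·(-30) − 17·(-154))/166 = -56/83.

m = -1.5663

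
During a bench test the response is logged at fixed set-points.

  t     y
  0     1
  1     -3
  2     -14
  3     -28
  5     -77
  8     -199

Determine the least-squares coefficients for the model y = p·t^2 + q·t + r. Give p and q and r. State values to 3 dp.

XᵀX·[p, q, r]ᵀ = Xᵀy reads: 4819·p + 673·q + 103·r = -14972;  673·p + 103·q + 19·r = -2092;  103·p + 19·q + 6·r = -320.
Solving the 3×3 system (Gaussian elimination) gives p = -1087/354, q = -113/354, r = 23/59.

p = -3.071, q = -0.319, r = 0.390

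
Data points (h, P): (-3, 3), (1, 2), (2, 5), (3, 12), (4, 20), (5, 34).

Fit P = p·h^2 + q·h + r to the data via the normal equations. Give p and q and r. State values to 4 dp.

p = 1.0853, q = 1.5256, r = -1.9617

Normal-equation sums: Σh^2·h^2 = 1060, Σh^2·h = 198, Σh^2 = 64, Σh·h = 64, Σh = 12, Σ1 = 6.
For MᵀP: Σh^2·P = 1327, Σh·P = 289, ΣP = 76.
MᵀM·[p, q, r]ᵀ = MᵀP becomes [[1060, 198, 64]; [198, 64, 12]; [64, 12, 6]]·[p, q, r]ᵀ = [1327, 289, 76]ᵀ.
Solving the 3×3 system (Gaussian elimination) gives p = 3319/3058, q = 23327/15290, r = -14997/7645.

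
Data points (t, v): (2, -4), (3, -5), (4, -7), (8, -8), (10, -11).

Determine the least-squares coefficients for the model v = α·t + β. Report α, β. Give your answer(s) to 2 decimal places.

Setting ∂/∂α … = 0 gives: 193·α + 27·β = -225;  27·α + 5·β = -35.
(Σt·t = 193, Σt = 27, Σ1 = 5, Σt·v = -225, Σv = -35.)
Determinant 193·5 − 27² = 236.
α = ((-225)·5 − 27·(-35))/236 = -45/59; β = (193·(-35) − 27·(-225))/236 = -170/59.

α = -0.76, β = -2.88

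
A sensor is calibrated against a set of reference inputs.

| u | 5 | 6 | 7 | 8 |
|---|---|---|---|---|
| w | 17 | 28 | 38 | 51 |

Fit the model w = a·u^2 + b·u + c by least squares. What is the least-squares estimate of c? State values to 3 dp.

c = -18.800

Entries of XᵀX: Σu^2·u^2 = 8418, Σu^2·u = 1196, Σu^2 = 174, Σu·u = 174, Σu = 26, Σ1 = 4.
For Xᵀw: Σu^2·w = 6559, Σu·w = 927, Σw = 134.
XᵀX·[a, b, c]ᵀ = Xᵀw becomes [[8418, 1196, 174]; [1196, 174, 26]; [174, 26, 4]]·[a, b, c]ᵀ = [6559, 927, 134]ᵀ.
Inverting the 3×3 Gram matrix, [a, b, c]ᵀ = [1/2, 47/10, -94/5]ᵀ.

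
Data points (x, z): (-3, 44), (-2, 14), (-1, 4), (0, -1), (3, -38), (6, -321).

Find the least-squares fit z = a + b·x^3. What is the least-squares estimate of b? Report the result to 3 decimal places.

Sums needed: Σ1 = 6, Σx^3 = 207, Σx^3·x^3 = 48179.
Moment sums: Σz = -298, Σx^3·z = -71666.
AᵀA·[a, b]ᵀ = Aᵀz becomes [[6, 207]; [207, 48179]]·[a, b]ᵀ = [-298, -71666]ᵀ.
det = 6·48179 − 207² = 246225.
a = ((-298)·48179 − 207·(-71666))/246225 = 95504/49245; b = (6·(-71666) − 207·(-298))/246225 = -24554/16415.

b = -1.496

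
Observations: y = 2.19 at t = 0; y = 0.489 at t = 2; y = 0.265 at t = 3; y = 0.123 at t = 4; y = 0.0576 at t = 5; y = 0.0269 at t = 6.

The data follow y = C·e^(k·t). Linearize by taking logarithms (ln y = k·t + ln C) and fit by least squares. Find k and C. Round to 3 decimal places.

With ln yᵢ as the transformed response and tᵢ as the regressor:
XᵀX = [[90.0000, 20.0000]; [20.0000, 6]], rhs = [-49.7621, -9.8249]ᵀ  (here Σt = 20.0000, Σ(t)² = 90.0000, Σln y = -9.8249, Σt·ln y = -49.7621).
Solving (det = 140.0000): k = -0.72910, ln C = 0.79283, so C = exp(0.79283) = 2.20964.

k = -0.729, C = 2.210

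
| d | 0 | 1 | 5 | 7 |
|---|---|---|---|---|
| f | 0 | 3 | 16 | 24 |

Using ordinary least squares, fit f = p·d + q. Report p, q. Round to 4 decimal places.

p = 3.3969, q = -0.2901

Sums needed: Σd·d = 75, Σd = 13, Σ1 = 4.
Right-hand side: Σd·f = 251, Σf = 43.
Δ = 75·4 − 13² = 131.
p = (251·4 − 13·43)/131 = 445/131; q = (75·43 − 13·251)/131 = -38/131.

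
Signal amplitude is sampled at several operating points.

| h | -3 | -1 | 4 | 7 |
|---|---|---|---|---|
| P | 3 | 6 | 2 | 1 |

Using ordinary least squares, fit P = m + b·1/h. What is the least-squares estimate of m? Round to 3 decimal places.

Forming AᵀA = [[4, -79/84]; [-79/84, 8425/7056]] and AᵀP = [12, -89/14]ᵀ gives AᵀA·[m, b]ᵀ = AᵀP.
Eliminating b: (8425/7056)·(row 1) − (-79/84)·(row 2) gives (3051/784)·m = (8425/7056)·12 − (-79/84)·(-89/14) = 3273/392, so m = 2182/1017.
Then b = ((-89/14) − (-79/84)·(2182/1017))/(8425/7056) = -1232/339.

m = 2.146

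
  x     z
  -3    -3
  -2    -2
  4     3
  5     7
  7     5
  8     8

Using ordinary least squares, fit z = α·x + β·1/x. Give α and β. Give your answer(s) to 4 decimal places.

Normal-equation sums: Σx·x = 167, Σx·1/x = 6, Σ1/x·1/x = 352549/705600.
For Mᵀz: Σx·z = 159, Σ1/x·z = 821/140.
Normal equations: [[167, 6]; [6, 352549/705600]]·[α, β]ᵀ = [159, 821/140]ᵀ.
Eliminating β: (352549/705600)·(row 1) − 6·(row 2) gives (33474083/705600)·α = (352549/705600)·159 − 6·(821/140) = 10409417/235200, so α = 31228251/33474083.
Then β = ((821/140) − 6·(31228251/33474083))/(352549/705600) = 17876880/33474083.

α = 0.9329, β = 0.5341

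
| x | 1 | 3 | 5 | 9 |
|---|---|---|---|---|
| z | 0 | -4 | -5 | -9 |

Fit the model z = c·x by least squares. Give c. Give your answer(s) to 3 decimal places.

c = -1.017

From the data, Σx·x = 116.
Moment sums: Σx·z = -118.
Normal equations: [[116]]·[c]ᵀ = [-118]ᵀ.
c = (-118)/116 = -1.01724.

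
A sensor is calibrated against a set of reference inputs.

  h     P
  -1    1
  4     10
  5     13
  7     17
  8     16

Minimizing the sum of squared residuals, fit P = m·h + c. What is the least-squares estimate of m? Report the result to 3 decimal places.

m = 1.805

Entries of AᵀA: Σh·h = 155, Σh = 23, Σ1 = 5.
For AᵀP: Σh·P = 351, ΣP = 57.
Normal equations: [[155, 23]; [23, 5]]·[m, c]ᵀ = [351, 57]ᵀ.
Determinant 155·5 − 23² = 246.
m = (351·5 − 23·57)/246 = 74/41; c = (155·57 − 23·351)/246 = 127/41.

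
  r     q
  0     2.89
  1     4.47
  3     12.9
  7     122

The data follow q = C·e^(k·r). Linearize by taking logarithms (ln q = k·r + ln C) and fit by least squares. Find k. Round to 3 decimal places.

k = 0.540

Taking logs, ln q = k·r + ln C, so regress ln q on r.
Σr = 11.0000, Σ(r)² = 59.0000, Σln q = 9.9199, Σr·ln q = 42.7972.
Equations: 59.0000·k + 11.0000·ln C = 42.7972;  11.0000·k + 4·ln C = 9.9199.
Solving (det = 115.0000): k = 0.53974, ln C = 0.99569.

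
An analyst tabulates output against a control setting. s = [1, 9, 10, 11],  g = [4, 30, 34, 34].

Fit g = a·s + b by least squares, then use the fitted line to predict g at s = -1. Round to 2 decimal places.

ĝ = -2.04

The normal system XᵀX·[a, b]ᵀ = Xᵀg is [[303, 31]; [31, 4]]·[a, b]ᵀ = [988, 102]ᵀ.
Eliminating b: 4·(row 1) − 31·(row 2) gives 251·a = 4·988 − 31·102 = 790, so a = 790/251.
Then b = (102 − 31·(790/251))/4 = 278/251.
At s = -1: ĝ = (790/251)·(-1) + (278/251)·(1) = -512/251.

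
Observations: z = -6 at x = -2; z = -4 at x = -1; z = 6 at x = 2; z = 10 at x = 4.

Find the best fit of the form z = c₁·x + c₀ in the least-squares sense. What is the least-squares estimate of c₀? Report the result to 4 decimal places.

c₀ = -0.5934

Forming MᵀM = [[25, 3]; [3, 4]] and Mᵀz = [68, 6]ᵀ gives MᵀM·[c₁, c₀]ᵀ = Mᵀz.
Determinant 25·4 − 3² = 91.
c₁ = (68·4 − 3·6)/91 = 254/91; c₀ = (25·6 − 3·68)/91 = -54/91.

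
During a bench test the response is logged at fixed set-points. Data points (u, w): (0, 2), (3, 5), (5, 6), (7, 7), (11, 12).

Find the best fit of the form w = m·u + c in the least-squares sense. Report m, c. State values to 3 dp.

Sums needed: Σu·u = 204, Σu = 26, Σ1 = 5.
And Σu·w = 226, Σw = 32.
Eliminating c: 5·(row 1) − 26·(row 2) gives 344·m = 5·226 − 26·32 = 298, so m = 149/172.
Then c = (32 − 26·(149/172))/5 = 163/86.

m = 0.866, c = 1.895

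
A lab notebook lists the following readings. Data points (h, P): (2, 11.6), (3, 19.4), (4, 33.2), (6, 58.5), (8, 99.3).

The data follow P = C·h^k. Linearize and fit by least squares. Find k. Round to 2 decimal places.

k = 1.55

Let Y = ln P. Fitting Y = k·ln h + ln C by least squares:
Σln h = 7.0493, Σ(ln h)² = 11.1437, Σln P = 17.5860, Σln h·ln P = 26.6644.
Equations: 11.1437·k + 7.0493·ln C = 26.6644;  7.0493·k + 5·ln C = 17.5860.
Δ = 11.1437·5 − (7.0493)² = 6.0265; k = (26.6644·5 − 7.0493·17.5860)/6.0265 = 1.55216, ln C = (11.1437·17.5860 − 7.0493·26.6644)/6.0265 = 1.32889.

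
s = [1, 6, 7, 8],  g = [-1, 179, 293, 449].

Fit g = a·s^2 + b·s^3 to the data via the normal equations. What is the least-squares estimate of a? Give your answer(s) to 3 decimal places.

a = -1.192

Normal-equation sums: Σs^2·s^2 = 7794, Σs^2·s^3 = 57352, Σs^3·s^3 = 426450.
And Σs^2·g = 49536, Σs^3·g = 369050.
det = 7794·426450 − 57352² = 34499396.
a = (49536·426450 − 57352·369050)/34499396 = -10282100/8624849; b = (7794·369050 − 57352·49536)/34499396 = 8846757/8624849.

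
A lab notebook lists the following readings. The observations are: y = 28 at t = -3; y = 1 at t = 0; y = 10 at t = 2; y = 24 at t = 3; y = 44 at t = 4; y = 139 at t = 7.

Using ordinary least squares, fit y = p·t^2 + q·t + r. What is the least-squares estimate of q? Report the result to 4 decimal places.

With design matrix X, XᵀX = [[2835, 415, 87]; [415, 87, 13]; [87, 13, 6]] and Xᵀy = [8023, 1157, 246]ᵀ.
Solving the 3×3 system (Gaussian elimination) gives p = 90619/30954, q = -6855/10318, r = -152/15477.

q = -0.6644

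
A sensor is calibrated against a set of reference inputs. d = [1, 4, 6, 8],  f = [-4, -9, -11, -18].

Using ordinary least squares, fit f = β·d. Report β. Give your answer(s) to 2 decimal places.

With design matrix M, MᵀM = [[117]] and Mᵀf = [-250]ᵀ.
Hence β = -250 / 117 ≈ -2.13675.

β = -2.14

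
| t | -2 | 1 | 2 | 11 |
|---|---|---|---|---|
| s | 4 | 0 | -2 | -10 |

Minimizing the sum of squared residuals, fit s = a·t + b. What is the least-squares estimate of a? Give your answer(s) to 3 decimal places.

Entries of XᵀX: Σt·t = 130, Σt = 12, Σ1 = 4.
For Xᵀs: Σt·s = -122, Σs = -8.
Normal equations: [[130, 12]; [12, 4]]·[a, b]ᵀ = [-122, -8]ᵀ.
Determinant 130·4 − 12² = 376.
a = ((-122)·4 − 12·(-8))/376 = -49/47; b = (130·(-8) − 12·(-122))/376 = 53/47.

a = -1.043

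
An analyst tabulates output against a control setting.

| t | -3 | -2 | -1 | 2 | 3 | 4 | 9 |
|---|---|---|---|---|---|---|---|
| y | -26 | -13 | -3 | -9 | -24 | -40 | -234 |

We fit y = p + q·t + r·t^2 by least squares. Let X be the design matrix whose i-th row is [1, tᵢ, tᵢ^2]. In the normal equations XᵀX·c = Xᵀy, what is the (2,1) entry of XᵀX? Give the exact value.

12

Row 2 ↔ basis t, column 1 ↔ basis 1, so (XᵀX)_{2,1} = Σᵢ t = (-3)·(1) + (-2)·(1) + (-1)·(1) + (2)·(1) + (3)·(1) + (4)·(1) + (9)·(1) = 12.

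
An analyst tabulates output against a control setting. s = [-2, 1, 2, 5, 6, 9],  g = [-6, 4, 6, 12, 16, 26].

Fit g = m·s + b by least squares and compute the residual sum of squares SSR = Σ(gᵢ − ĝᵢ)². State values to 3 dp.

SSR = 6.882

Normal-equation sums: Σs·s = 151, Σs = 21, Σ1 = 6.
Moment sums: Σs·g = 418, Σg = 58.
Normal equations: [[151, 21]; [21, 6]]·[m, b]ᵀ = [418, 58]ᵀ.
det = 151·6 − 21² = 465.
m = (418·6 − 21·58)/465 = 86/31; b = (151·58 − 21·418)/465 = -4/93.
Residuals: -38/93, 118/93, 46/93, -170/93, -56/93, 100/93; SSR = 640/93.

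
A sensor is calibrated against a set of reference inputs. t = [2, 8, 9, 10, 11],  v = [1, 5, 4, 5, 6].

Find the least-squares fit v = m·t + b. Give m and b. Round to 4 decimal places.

From the data, Σt·t = 370, Σt = 40, Σ1 = 5.
Moment sums: Σt·v = 194, Σv = 21.
So XᵀX·[m, b]ᵀ = Xᵀv: [[370, 40]; [40, 5]]·[m, b]ᵀ = [194, 21]ᵀ.
Eliminating b: 5·(row 1) − 40·(row 2) gives 250·m = 5·194 − 40·21 = 130, so m = 13/25.
Then b = (21 − 40·(13/25))/5 = 1/25.

m = 0.5200, b = 0.0400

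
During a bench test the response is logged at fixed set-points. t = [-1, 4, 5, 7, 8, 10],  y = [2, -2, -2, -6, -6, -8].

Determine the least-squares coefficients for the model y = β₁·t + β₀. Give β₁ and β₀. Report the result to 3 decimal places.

AᵀA·[β₁, β₀]ᵀ = Aᵀy reads: 255·β₁ + 33·β₀ = -190;  33·β₁ + 6·β₀ = -22.
det = 255·6 − 33² = 441.
β₁ = ((-190)·6 − 33·(-22))/441 = -46/49; β₀ = (255·(-22) − 33·(-190))/441 = 220/147.

β₁ = -0.939, β₀ = 1.497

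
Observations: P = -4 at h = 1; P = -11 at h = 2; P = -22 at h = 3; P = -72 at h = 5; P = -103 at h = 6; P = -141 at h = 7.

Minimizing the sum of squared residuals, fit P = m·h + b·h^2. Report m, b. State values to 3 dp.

m = 0.856, b = -3.004

Setting ∂/∂m … = 0 gives: 124·m + 720·b = -2057;  720·m + 4420·b = -12663.
(Σh·h = 124, Σh·h^2 = 720, Σh^2·h^2 = 4420, Σh·P = -2057, Σh^2·P = -12663.)
Eliminating b: 4420·(row 1) − 720·(row 2) gives 29680·m = 4420·(-2057) − 720·(-12663) = 25420, so m = 1271/1484.
Then b = ((-12663) − 720·(1271/1484))/4420 = -22293/7420.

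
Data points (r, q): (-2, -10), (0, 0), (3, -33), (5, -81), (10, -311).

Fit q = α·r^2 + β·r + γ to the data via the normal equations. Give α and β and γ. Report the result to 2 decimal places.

Entries of AᵀA: Σr^2·r^2 = 10722, Σr^2·r = 1144, Σr^2 = 138, Σr·r = 138, Σr = 16, Σ1 = 5.
And Σr^2·q = -33462, Σr·q = -3594, Σq = -435.
Row-reducing yields α = -78924/26675, β = -38043/26675, γ = -4137/5335.

α = -2.96, β = -1.43, γ = -0.78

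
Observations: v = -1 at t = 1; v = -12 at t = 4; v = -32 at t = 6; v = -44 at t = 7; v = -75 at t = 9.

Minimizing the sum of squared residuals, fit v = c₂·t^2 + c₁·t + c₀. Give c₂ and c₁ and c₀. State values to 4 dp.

c₂ = -1.0638, c₁ = 1.3349, c₀ = -1.0751

From the data, Σt^2·t^2 = 10515, Σt^2·t = 1353, Σt^2 = 183, Σt·t = 183, Σt = 27, Σ1 = 5.
Moment sums: Σt^2·v = -9576, Σt·v = -1224, Σv = -164.
Normal equations: [[10515, 1353, 183]; [1353, 183, 27]; [183, 27, 5]]·[c₂, c₁, c₀]ᵀ = [-9576, -1224, -164]ᵀ.
Row-reducing yields c₂ = -1318/1239, c₁ = 1654/1239, c₀ = -444/413.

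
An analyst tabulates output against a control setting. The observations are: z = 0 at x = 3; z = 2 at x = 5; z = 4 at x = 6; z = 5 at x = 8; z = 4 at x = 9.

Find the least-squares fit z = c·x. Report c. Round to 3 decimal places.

c = 0.512

The normal equations are: 215·c = 110.
c = 110/215 = 0.511628.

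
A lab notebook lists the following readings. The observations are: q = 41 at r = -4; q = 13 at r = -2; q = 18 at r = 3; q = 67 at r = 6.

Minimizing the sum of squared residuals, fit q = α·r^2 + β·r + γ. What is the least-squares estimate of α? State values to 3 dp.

α = 1.997

Setting ∂/∂α … = 0 gives: 1649·α + 171·β + 65·γ = 3282;  171·α + 65·β + 3·γ = 266;  65·α + 3·β + 4·γ = 139.
(Σr^2·r^2 = 1649, Σr^2·r = 171, Σr^2 = 65, Σr·r = 65, Σr = 3, Σ1 = 4, Σr^2·q = 3282, Σr·q = 266, Σq = 139.)
Row-reducing yields α = 8887/4450, β = -5843/4450, γ = 7303/2225.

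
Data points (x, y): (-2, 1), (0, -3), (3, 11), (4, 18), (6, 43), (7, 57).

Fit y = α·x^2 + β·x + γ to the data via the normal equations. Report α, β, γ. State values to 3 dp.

The normal equations are: 4050·α + 642·β + 114·γ = 4732;  642·α + 114·β + 18·γ = 760;  114·α + 18·β + 6·γ = 127.
(Σx^2·x^2 = 4050, Σx^2·x = 642, Σx^2 = 114, Σx·x = 114, Σx = 18, Σ1 = 6, Σx^2·y = 4732, Σx·y = 760, Σy = 127.)
Row-reducing yields α = 53/48, β = 191/240, γ = -11/5.

α = 1.104, β = 0.796, γ = -2.200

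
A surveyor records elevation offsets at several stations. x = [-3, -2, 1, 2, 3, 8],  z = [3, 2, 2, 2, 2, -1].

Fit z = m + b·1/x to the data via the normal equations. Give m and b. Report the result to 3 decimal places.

m = 1.708, b = -0.218

Normal-equation sums: Σ1 = 6, Σ1/x = 9/8, Σ1/x·1/x = 1001/576.
Right-hand side: Σz = 10, Σ1/x·z = 37/24.
Eliminating b: (1001/576)·(row 1) − (9/8)·(row 2) gives (1759/192)·m = (1001/576)·10 − (9/8)·(37/24) = 9011/576, so m = 9011/5277.
Then b = ((37/24) − (9/8)·(9011/5277))/(1001/576) = -384/1759.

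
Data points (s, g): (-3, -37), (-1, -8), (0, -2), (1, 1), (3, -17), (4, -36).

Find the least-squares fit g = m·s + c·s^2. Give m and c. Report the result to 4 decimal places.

Compute the Gram sums: Σs·s = 36, Σs·s^2 = 64, Σs^2·s^2 = 420.
For Aᵀg: Σs·g = -75, Σs^2·g = -1069.
So AᵀA·[m, c]ᵀ = Aᵀg: [[36, 64]; [64, 420]]·[m, c]ᵀ = [-75, -1069]ᵀ.
Eliminating c: 420·(row 1) − 64·(row 2) gives 11024·m = 420·(-75) − 64·(-1069) = 36916, so m = 9229/2756.
Then c = ((-1069) − 64·(9229/2756))/420 = -8421/2756.

m = 3.3487, c = -3.0555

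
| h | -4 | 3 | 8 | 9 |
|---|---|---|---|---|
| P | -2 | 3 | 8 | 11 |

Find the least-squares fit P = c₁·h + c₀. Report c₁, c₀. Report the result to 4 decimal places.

Entries of MᵀM: Σh·h = 170, Σh = 16, Σ1 = 4.
For MᵀP: Σh·P = 180, ΣP = 20.
MᵀM·[c₁, c₀]ᵀ = MᵀP becomes [[170, 16]; [16, 4]]·[c₁, c₀]ᵀ = [180, 20]ᵀ.
Determinant 170·4 − 16² = 424.
c₁ = (180·4 − 16·20)/424 = 50/53; c₀ = (170·20 − 16·180)/424 = 65/53.

c₁ = 0.9434, c₀ = 1.2264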